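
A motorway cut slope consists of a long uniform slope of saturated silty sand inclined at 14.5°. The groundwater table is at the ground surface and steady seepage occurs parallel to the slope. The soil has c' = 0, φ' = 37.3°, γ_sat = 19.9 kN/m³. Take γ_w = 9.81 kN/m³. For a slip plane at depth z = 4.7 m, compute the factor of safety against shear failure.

FS = 1.49

With seepage parallel to the slope and the water table at the surface, the effective normal stress on the slip plane uses the buoyant unit weight γ' = γ_sat − γ_w while the driving shear stress uses γ_sat:
FS = [c' + γ' z cos²β tanφ'] / [γ_sat z sinβ cosβ]
(For c' = 0 this reduces to FS = (γ'/γ_sat)·tanφ'/tanβ.)
γ' = 19.9 − 9.81 = 10.09 kN/m³
Numerator = 0.0 + 10.09·4.7·cos²14.5°·tan37.3° = 0.0 + 10.09·4.7·0.9373·0.7618 = 33.862 kPa
Denominator = 19.9·4.7·sin14.5°·cos14.5° = 19.9·4.7·0.2504·0.9681 = 22.672 kPa
FS = 33.862 / 22.672 = 1.494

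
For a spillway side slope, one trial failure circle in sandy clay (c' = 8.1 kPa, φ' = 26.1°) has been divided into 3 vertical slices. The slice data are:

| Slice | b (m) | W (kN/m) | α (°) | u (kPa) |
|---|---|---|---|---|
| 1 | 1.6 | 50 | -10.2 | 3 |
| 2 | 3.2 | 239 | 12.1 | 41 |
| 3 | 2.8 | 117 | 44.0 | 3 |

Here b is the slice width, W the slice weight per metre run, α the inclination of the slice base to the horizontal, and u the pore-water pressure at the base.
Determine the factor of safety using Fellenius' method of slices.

FS = 1.45

Ordinary method of slices: FS = Σ[c'·Δl_i + (W_i cosα_i − u_i·Δl_i)·tanφ'] / Σ W_i sinα_i, with Δl_i = b_i / cosα_i.
Slice 1: Δl = 1.6/cos(-10.2°) = 1.626 m; N'_1 = 50·cos(-10.2°) − 3·1.626 = 44.3; c'Δl = 13.17; W sinα = -8.9
Slice 2: Δl = 3.2/cos12.1° = 3.273 m; N'_2 = 239·cos12.1° − 41·3.273 = 99.5; c'Δl = 26.51; W sinα = 50.1
Slice 3: Δl = 2.8/cos44.0° = 3.892 m; N'_3 = 117·cos44.0° − 3·3.892 = 72.5; c'Δl = 31.53; W sinα = 81.3
Σc'Δl = 71.2 kN/m; ΣN' = 216.3 kN/m; ΣW sinα = 122.5 kN/m
Resisting = 71.2 + 216.3·tan26.1° = 71.2 + 106.0 = 177.2 kN/m
FS = 177.2 / 122.5 = 1.446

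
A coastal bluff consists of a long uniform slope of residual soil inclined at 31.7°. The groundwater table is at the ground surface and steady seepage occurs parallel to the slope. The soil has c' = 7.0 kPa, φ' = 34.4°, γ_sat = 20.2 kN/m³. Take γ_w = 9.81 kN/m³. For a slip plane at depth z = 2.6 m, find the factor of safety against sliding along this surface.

FS = 0.87

With seepage parallel to the slope and the water table at the surface, the effective normal stress on the slip plane uses the buoyant unit weight γ' = γ_sat − γ_w while the driving shear stress uses γ_sat:
FS = [c' + γ' z cos²β tanφ'] / [γ_sat z sinβ cosβ]
γ' = 20.2 − 9.81 = 10.39 kN/m³
Numerator = 7.0 + 10.39·2.6·cos²31.7°·tan34.4° = 7.0 + 10.39·2.6·0.7239·0.6847 = 20.390 kPa
Denominator = 20.2·2.6·sin31.7°·cos31.7° = 20.2·2.6·0.5255·0.8508 = 23.480 kPa
FS = 20.390 / 23.480 = 0.868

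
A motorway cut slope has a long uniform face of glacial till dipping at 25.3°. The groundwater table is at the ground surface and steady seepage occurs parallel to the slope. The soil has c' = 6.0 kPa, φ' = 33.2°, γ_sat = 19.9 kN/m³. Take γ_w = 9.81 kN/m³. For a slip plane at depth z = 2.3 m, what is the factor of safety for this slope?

FS = 1.04

With seepage parallel to the slope and the water table at the surface, the effective normal stress on the slip plane uses the buoyant unit weight γ' = γ_sat − γ_w while the driving shear stress uses γ_sat:
FS = [c' + γ' z cos²β tanφ'] / [γ_sat z sinβ cosβ]
γ' = 19.9 − 9.81 = 10.09 kN/m³
Numerator = 6.0 + 10.09·2.3·cos²25.3°·tan33.2° = 6.0 + 10.09·2.3·0.8174·0.6544 = 18.413 kPa
Denominator = 19.9·2.3·sin25.3°·cos25.3° = 19.9·2.3·0.4274·0.9041 = 17.684 kPa
FS = 18.413 / 17.684 = 1.041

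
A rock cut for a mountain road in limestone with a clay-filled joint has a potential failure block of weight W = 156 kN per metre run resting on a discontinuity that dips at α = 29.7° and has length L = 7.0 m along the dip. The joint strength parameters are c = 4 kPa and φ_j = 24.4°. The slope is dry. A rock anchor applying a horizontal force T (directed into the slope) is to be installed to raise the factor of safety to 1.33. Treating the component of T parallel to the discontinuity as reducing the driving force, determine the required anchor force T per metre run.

Resolving forces along and normal to the sliding plane, with the horizontal anchor force T adding T·sinα to the effective normal force and T·cosα acting up the plane against the driving force:
FS = [cL + (W cosα + T sinα) tanφ_j] / [W sinα − T cosα]
Without the anchor: N' = 135.5 kN/m, driving T_d = 77.3 kN/m, resisting R = 4·7.0 + 135.5·tan24.4° = 89.5 kN/m, FS = 1.16.
Setting FS = 1.33 and solving for T:
1.33·(77.3 − T cos29.7°) = 89.5 + T sin29.7°·tan24.4°
T·(sin29.7°·tan24.4° + 1.33·cos29.7°) = 1.33·77.3 − 89.5
T·(0.4955·0.4536 + 1.33·0.8686) = 102.8 − 89.5 = 13.3
T·1.3800 = 13.3
T = 9.7 kN/m

T = 10 kN/m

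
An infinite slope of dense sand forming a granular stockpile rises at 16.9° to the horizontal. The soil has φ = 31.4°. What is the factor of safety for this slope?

For a dry cohesionless infinite slope the factor of safety is FS = tanφ / tanβ.
FS = tan31.4° / tan16.9° = 0.6104 / 0.3038 = 2.009

FS = 2.01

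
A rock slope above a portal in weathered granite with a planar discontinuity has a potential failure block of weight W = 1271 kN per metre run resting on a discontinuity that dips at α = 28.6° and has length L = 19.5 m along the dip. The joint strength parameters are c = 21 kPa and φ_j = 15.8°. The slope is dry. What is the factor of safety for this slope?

Resolving the block weight along and normal to the plane and applying the Mohr–Coulomb strength on the joint:
N' = W cosα = 1271·cos28.6° = 1115.9 kN/m
Driving force T = W sinα = 1271·sin28.6° = 608.4 kN/m
Resisting force R = c·L + N'·tanφ_j = 21·19.5 + 1115.9·tan15.8° = 409.5 + 315.8 = 725.3 kN/m
FS = R / T = 725.3 / 608.4 = 1.192

FS = 1.19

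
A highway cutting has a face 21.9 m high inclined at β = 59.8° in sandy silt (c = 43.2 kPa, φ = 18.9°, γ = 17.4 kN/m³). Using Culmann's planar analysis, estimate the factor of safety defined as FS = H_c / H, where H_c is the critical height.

FS = 1.52

H_c = (4c/γ) · sinβ cosφ / [1 − cos(β − φ)]
    = (4·43.2/17.4) · sin59.8°·cos18.9° / [1 − cos40.9°]
    = 9.931 · 0.8177 / 0.2441 = 33.26 m
FS = H_c / H = 33.26 / 21.9 = 1.519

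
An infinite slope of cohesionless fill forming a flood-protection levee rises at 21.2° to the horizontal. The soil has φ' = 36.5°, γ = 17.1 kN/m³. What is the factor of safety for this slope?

For a dry cohesionless infinite slope the factor of safety is FS = tanφ' / tanβ.
FS = tan36.5° / tan21.2° = 0.7400 / 0.3879 = 1.908

FS = 1.91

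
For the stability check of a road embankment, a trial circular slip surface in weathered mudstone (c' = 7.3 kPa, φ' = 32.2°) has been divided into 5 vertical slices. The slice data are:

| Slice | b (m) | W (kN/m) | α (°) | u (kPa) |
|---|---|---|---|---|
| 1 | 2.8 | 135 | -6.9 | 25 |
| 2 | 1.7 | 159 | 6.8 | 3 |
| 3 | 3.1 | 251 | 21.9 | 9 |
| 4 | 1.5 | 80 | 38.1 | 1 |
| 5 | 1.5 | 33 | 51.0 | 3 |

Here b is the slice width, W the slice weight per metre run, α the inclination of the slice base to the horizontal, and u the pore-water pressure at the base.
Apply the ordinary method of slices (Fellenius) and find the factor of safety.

FS = 2.33

Ordinary method of slices: FS = Σ[c'·Δl_i + (W_i cosα_i − u_i·Δl_i)·tanφ'] / Σ W_i sinα_i, with Δl_i = b_i / cosα_i.
Slice 1: Δl = 2.8/cos(-6.9°) = 2.820 m; N'_1 = 135·cos(-6.9°) − 25·2.820 = 63.5; c'Δl = 20.59; W sinα = -16.2
Slice 2: Δl = 1.7/cos6.8° = 1.712 m; N'_2 = 159·cos6.8° − 3·1.712 = 152.7; c'Δl = 12.50; W sinα = 18.8
Slice 3: Δl = 3.1/cos21.9° = 3.341 m; N'_3 = 251·cos21.9° − 9·3.341 = 202.8; c'Δl = 24.39; W sinα = 93.6
Slice 4: Δl = 1.5/cos38.1° = 1.906 m; N'_4 = 80·cos38.1° − 1·1.906 = 61.0; c'Δl = 13.91; W sinα = 49.4
Slice 5: Δl = 1.5/cos51.0° = 2.384 m; N'_5 = 33·cos51.0° − 3·2.384 = 13.6; c'Δl = 17.40; W sinα = 25.6
Σc'Δl = 88.8 kN/m; ΣN' = 493.7 kN/m; ΣW sinα = 171.2 kN/m
Resisting = 88.8 + 493.7·tan32.2° = 88.8 + 310.9 = 399.7 kN/m
FS = 399.7 / 171.2 = 2.334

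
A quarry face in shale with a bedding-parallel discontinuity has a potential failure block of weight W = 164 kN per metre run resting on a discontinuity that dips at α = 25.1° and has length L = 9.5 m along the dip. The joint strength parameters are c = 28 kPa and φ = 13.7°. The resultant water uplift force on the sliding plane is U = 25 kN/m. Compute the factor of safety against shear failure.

Resolving the block weight along and normal to the plane and applying the Mohr–Coulomb strength on the joint:
N' = W cosα − U = 164·cos25.1° − 25 = 123.5 kN/m
Driving force T = W sinα = 164·sin25.1° = 69.6 kN/m
Resisting force R = c·L + N'·tanφ = 28·9.5 + 123.5·tan13.7° = 266.0 + 30.1 = 296.1 kN/m
FS = R / T = 296.1 / 69.6 = 4.256

FS = 4.26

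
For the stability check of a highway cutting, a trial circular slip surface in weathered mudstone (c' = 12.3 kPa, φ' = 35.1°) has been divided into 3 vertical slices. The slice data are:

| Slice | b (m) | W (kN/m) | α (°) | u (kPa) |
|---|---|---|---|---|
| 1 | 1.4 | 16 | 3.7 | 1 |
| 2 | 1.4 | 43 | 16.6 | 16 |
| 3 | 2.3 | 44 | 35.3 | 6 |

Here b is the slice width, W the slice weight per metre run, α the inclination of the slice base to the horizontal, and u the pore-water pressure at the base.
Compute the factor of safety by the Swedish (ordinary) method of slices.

Ordinary method of slices: FS = Σ[c'·Δl_i + (W_i cosα_i − u_i·Δl_i)·tanφ'] / Σ W_i sinα_i, with Δl_i = b_i / cosα_i.
Slice 1: Δl = 1.4/cos3.7° = 1.403 m; N'_1 = 16·cos3.7° − 1·1.403 = 14.6; c'Δl = 17.26; W sinα = 1.0
Slice 2: Δl = 1.4/cos16.6° = 1.461 m; N'_2 = 43·cos16.6° − 16·1.461 = 17.8; c'Δl = 17.97; W sinα = 12.3
Slice 3: Δl = 2.3/cos35.3° = 2.818 m; N'_3 = 44·cos35.3° − 6·2.818 = 19.0; c'Δl = 34.66; W sinα = 25.4
Σc'Δl = 69.9 kN/m; ΣN' = 51.4 kN/m; ΣW sinα = 38.7 kN/m
Resisting = 69.9 + 51.4·tan35.1° = 69.9 + 36.1 = 106.0 kN/m
FS = 106.0 / 38.7 = 2.736

FS = 2.74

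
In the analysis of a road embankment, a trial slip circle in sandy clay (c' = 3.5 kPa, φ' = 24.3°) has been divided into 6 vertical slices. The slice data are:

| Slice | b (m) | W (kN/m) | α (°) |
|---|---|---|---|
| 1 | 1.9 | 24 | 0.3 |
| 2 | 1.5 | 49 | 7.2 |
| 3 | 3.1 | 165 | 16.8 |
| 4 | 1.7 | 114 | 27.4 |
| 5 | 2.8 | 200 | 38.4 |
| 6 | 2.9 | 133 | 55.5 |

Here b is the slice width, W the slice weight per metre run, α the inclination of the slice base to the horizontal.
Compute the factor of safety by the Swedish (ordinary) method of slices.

FS = 0.93

Ordinary method of slices: FS = Σ[c'·Δl_i + (W_i cosα_i)·tanφ'] / Σ W_i sinα_i, with Δl_i = b_i / cosα_i.
Slice 1: Δl = 1.9/cos0.3° = 1.900 m; N'_1 = 24·cos0.3° = 24.0; c'Δl = 6.65; W sinα = 0.1
Slice 2: Δl = 1.5/cos7.2° = 1.512 m; N'_2 = 49·cos7.2° = 48.6; c'Δl = 5.29; W sinα = 6.1
Slice 3: Δl = 3.1/cos16.8° = 3.238 m; N'_3 = 165·cos16.8° = 158.0; c'Δl = 11.33; W sinα = 47.7
Slice 4: Δl = 1.7/cos27.4° = 1.915 m; N'_4 = 114·cos27.4° = 101.2; c'Δl = 6.70; W sinα = 52.5
Slice 5: Δl = 2.8/cos38.4° = 3.573 m; N'_5 = 200·cos38.4° = 156.7; c'Δl = 12.50; W sinα = 124.2
Slice 6: Δl = 2.9/cos55.5° = 5.120 m; N'_6 = 133·cos55.5° = 75.3; c'Δl = 17.92; W sinα = 109.6
Σc'Δl = 60.4 kN/m; ΣN' = 563.9 kN/m; ΣW sinα = 340.3 kN/m
Resisting = 60.4 + 563.9·tan24.3° = 60.4 + 254.6 = 315.0 kN/m
FS = 315.0 / 340.3 = 0.926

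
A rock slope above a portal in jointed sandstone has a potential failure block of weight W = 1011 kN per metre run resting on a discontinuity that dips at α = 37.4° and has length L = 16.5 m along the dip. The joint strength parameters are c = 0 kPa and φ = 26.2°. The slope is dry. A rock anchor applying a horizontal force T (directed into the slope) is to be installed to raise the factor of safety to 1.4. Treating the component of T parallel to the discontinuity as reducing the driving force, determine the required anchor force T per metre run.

T = 329 kN/m

Resolving forces along and normal to the sliding plane, with the horizontal anchor force T adding T·sinα to the effective normal force and T·cosα acting up the plane against the driving force:
FS = [cL + (W cosα + T sinα) tanφ] / [W sinα − T cosα]
Without the anchor: N' = 803.2 kN/m, driving T_d = 614.1 kN/m, resisting R = 0·16.5 + 803.2·tan26.2° = 395.2 kN/m, FS = 0.64.
Setting FS = 1.4 and solving for T:
1.4·(614.1 − T cos37.4°) = 395.2 + T sin37.4°·tan26.2°
T·(sin37.4°·tan26.2° + 1.4·cos37.4°) = 1.4·614.1 − 395.2
T·(0.6074·0.4921 + 1.4·0.7944) = 859.7 − 395.2 = 464.5
T·1.4110 = 464.5
T = 329.2 kN/m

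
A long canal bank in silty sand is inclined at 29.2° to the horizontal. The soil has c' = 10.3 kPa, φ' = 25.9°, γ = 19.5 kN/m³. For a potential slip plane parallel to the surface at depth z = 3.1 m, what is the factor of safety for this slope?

For an infinite slope with a slip plane parallel to the surface (no pore pressure): FS = [c' + γz cos²β tanφ'] / [γz sinβ cosβ].
γz = 19.5·3.1 = 60.45 kN/m²
Numerator = 10.3 + 60.45·cos²29.2°·tan25.9° = 10.3 + 60.45·0.7620·0.4856 = 32.667 kPa
Denominator = 60.45·sin29.2°·cos29.2° = 60.45·0.4879·0.8729 = 25.743 kPa
FS = 32.667 / 25.743 = 1.269

FS = 1.27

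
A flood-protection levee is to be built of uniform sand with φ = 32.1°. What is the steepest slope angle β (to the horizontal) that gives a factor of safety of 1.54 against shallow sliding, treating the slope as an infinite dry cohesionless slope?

β = 22.2°

For an infinite dry cohesionless slope FS = tanφ/tanβ, so tanβ = tanφ / FS.
tanβ = tan32.1° / 1.54 = 0.6273 / 1.54 = 0.4073
β = arctan(0.4073) = 22.16°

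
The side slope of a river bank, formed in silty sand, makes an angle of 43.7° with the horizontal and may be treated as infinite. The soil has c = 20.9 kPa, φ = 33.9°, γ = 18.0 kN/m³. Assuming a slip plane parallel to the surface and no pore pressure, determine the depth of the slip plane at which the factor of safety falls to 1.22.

Setting FS = 1.22 in FS = [c + γz cos²β tanφ] / [γz sinβ cosβ] and solving for z:
z = c / [γ cosβ (FS·sinβ − cosβ·tanφ)]
  = 20.9 / [18.0·cos43.7°·(1.22·sin43.7° − cos43.7°·tan33.9°)]
  = 20.9 / [18.0·0.7230·(1.22·0.6909 − 0.7230·0.6720)]
  = 20.9 / 4.6466 = 4.498 m

z = 4.50 m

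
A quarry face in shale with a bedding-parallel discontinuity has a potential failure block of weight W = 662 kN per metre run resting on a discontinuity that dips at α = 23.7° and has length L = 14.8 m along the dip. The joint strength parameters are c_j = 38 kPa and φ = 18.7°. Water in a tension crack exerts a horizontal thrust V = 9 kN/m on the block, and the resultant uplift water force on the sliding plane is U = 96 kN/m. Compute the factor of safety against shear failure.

FS = 2.68

Resolving the block weight along and normal to the plane and applying the Mohr–Coulomb strength on the joint:
N' = W cosα − U − V sinα = 662·cos23.7° − 96 − 9·sin23.7° = 506.6 kN/m
Driving force T = W sinα + V cosα = 662·sin23.7° + 9·cos23.7° = 274.3 kN/m
Resisting force R = c_j·L + N'·tanφ = 38·14.8 + 506.6·tan18.7° = 562.4 + 171.5 = 733.9 kN/m
FS = R / T = 733.9 / 274.3 = 2.675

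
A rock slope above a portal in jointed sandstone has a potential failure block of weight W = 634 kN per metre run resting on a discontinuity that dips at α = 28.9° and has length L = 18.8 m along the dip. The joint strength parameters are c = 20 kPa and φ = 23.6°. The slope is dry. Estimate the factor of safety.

Resolving the block weight along and normal to the plane and applying the Mohr–Coulomb strength on the joint:
N' = W cosα = 634·cos28.9° = 555.0 kN/m
Driving force T = W sinα = 634·sin28.9° = 306.4 kN/m
Resisting force R = c·L + N'·tanφ = 20·18.8 + 555.0·tan23.6° = 376.0 + 242.5 = 618.5 kN/m
FS = R / T = 618.5 / 306.4 = 2.019

FS = 2.02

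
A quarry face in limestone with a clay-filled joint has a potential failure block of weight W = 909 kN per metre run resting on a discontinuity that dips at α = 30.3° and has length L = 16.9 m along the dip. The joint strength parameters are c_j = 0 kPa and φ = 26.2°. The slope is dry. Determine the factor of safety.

Resolving the block weight along and normal to the plane and applying the Mohr–Coulomb strength on the joint:
N' = W cosα = 909·cos30.3° = 784.8 kN/m
Driving force T = W sinα = 909·sin30.3° = 458.6 kN/m
Resisting force R = c_j·L + N'·tanφ = 0·16.9 + 784.8·tan26.2° = 0.0 + 386.2 = 386.2 kN/m
FS = R / T = 386.2 / 458.6 = 0.842

FS = 0.84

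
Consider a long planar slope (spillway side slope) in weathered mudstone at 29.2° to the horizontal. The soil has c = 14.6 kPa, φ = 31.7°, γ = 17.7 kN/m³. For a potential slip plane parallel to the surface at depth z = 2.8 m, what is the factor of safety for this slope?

For an infinite slope with a slip plane parallel to the surface (no pore pressure): FS = [c + γz cos²β tanφ] / [γz sinβ cosβ].
γz = 17.7·2.8 = 49.56 kN/m²
Numerator = 14.6 + 49.56·cos²29.2°·tan31.7° = 14.6 + 49.56·0.7620·0.6176 = 37.924 kPa
Denominator = 49.56·sin29.2°·cos29.2° = 49.56·0.4879·0.8729 = 21.106 kPa
FS = 37.924 / 21.106 = 1.797

FS = 1.80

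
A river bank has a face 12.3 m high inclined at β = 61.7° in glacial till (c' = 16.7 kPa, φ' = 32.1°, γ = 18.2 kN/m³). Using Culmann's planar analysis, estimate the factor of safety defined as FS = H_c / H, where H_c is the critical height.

FS = 1.71

H_c = (4c'/γ) · sinβ cosφ' / [1 − cos(β − φ')]
    = (4·16.7/18.2) · sin61.7°·cos32.1° / [1 − cos29.6°]
    = 3.670 · 0.7459 / 0.1305 = 20.98 m
FS = H_c / H = 20.98 / 12.3 = 1.705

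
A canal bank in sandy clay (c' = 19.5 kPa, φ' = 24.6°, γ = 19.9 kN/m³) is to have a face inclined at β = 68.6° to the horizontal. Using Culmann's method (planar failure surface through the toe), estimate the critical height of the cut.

Culmann's analysis gives the critical failure plane at α_cr = (β + φ')/2 = (68.6 + 24.6)/2 = 46.6°, and the critical height
H_c = (4c'/γ) · sinβ cosφ' / [1 − cos(β − φ')]
    = (4·19.5/19.9) · sin68.6°·cos24.6° / [1 − cos(44.0°)]
    = 3.920 · 0.9311·0.9092 / [1 − 0.7193]
    = 3.920 · 0.8465 / 0.2807
    = 11.82 m

H_c = 11.82 m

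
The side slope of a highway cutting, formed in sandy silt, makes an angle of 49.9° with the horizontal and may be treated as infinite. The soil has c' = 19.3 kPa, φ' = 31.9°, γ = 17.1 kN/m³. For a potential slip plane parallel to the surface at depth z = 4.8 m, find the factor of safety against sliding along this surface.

For an infinite slope with a slip plane parallel to the surface (no pore pressure): FS = [c' + γz cos²β tanφ'] / [γz sinβ cosβ].
γz = 17.1·4.8 = 82.08 kN/m²
Numerator = 19.3 + 82.08·cos²49.9°·tan31.9° = 19.3 + 82.08·0.4149·0.6224 = 40.497 kPa
Denominator = 82.08·sin49.9°·cos49.9° = 82.08·0.7649·0.6441 = 40.441 kPa
FS = 40.497 / 40.441 = 1.001

FS = 1.00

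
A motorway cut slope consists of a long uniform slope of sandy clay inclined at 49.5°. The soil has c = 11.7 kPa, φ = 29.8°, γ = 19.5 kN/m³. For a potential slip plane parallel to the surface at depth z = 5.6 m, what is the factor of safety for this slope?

FS = 0.71

For an infinite slope with a slip plane parallel to the surface (no pore pressure): FS = [c + γz cos²β tanφ] / [γz sinβ cosβ].
γz = 19.5·5.6 = 109.20 kN/m²
Numerator = 11.7 + 109.20·cos²49.5°·tan29.8° = 11.7 + 109.20·0.4218·0.5727 = 38.078 kPa
Denominator = 109.20·sin49.5°·cos49.5° = 109.20·0.7604·0.6494 = 53.928 kPa
FS = 38.078 / 53.928 = 0.706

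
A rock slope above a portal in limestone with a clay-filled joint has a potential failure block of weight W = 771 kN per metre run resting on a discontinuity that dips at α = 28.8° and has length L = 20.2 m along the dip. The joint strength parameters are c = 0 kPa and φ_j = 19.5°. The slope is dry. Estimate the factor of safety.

FS = 0.64

Resolving the block weight along and normal to the plane and applying the Mohr–Coulomb strength on the joint:
N' = W cosα = 771·cos28.8° = 675.6 kN/m
Driving force T = W sinα = 771·sin28.8° = 371.4 kN/m
Resisting force R = c·L + N'·tanφ_j = 0·20.2 + 675.6·tan19.5° = 0.0 + 239.3 = 239.3 kN/m
FS = R / T = 239.3 / 371.4 = 0.644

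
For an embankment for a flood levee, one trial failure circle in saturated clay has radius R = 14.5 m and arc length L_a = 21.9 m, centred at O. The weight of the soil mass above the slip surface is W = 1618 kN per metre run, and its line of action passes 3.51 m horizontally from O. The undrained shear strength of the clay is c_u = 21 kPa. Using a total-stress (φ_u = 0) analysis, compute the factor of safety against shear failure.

FS = 1.17

Taking moments about the centre O, the resisting moment is provided by the undrained shear strength acting along the arc:
M_R = c_u·L_a·R = 21·21.90·14.5 = 6668.5 kN·m/m
M_D = W·d = 1618·3.51 = 5679.2 kN·m/m
FS = M_R / M_D = 6668.5 / 5679.2 = 1.174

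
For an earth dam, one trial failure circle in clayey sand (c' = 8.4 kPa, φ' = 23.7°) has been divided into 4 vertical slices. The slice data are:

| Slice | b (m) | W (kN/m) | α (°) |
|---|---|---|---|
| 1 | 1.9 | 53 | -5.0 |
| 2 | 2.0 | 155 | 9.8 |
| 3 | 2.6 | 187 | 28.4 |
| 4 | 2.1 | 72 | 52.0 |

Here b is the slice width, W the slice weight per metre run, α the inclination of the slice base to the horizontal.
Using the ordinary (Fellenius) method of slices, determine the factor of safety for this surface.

FS = 1.60

Ordinary method of slices: FS = Σ[c'·Δl_i + (W_i cosα_i)·tanφ'] / Σ W_i sinα_i, with Δl_i = b_i / cosα_i.
Slice 1: Δl = 1.9/cos(-5.0°) = 1.907 m; N'_1 = 53·cos(-5.0°) = 52.8; c'Δl = 16.02; W sinα = -4.6
Slice 2: Δl = 2.0/cos9.8° = 2.030 m; N'_2 = 155·cos9.8° = 152.7; c'Δl = 17.05; W sinα = 26.4
Slice 3: Δl = 2.6/cos28.4° = 2.956 m; N'_3 = 187·cos28.4° = 164.5; c'Δl = 24.83; W sinα = 88.9
Slice 4: Δl = 2.1/cos52.0° = 3.411 m; N'_4 = 72·cos52.0° = 44.3; c'Δl = 28.65; W sinα = 56.7
Σc'Δl = 86.5 kN/m; ΣN' = 414.4 kN/m; ΣW sinα = 167.4 kN/m
Resisting = 86.5 + 414.4·tan23.7° = 86.5 + 181.9 = 268.4 kN/m
FS = 268.4 / 167.4 = 1.603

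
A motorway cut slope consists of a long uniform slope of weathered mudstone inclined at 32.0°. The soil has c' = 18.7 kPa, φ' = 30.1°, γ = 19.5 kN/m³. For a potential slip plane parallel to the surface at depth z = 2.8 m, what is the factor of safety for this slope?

FS = 1.69

For an infinite slope with a slip plane parallel to the surface (no pore pressure): FS = [c' + γz cos²β tanφ'] / [γz sinβ cosβ].
γz = 19.5·2.8 = 54.60 kN/m²
Numerator = 18.7 + 54.60·cos²32.0°·tan30.1° = 18.7 + 54.60·0.7192·0.5797 = 41.463 kPa
Denominator = 54.60·sin32.0°·cos32.0° = 54.60·0.5299·0.8480 = 24.537 kPa
FS = 41.463 / 24.537 = 1.690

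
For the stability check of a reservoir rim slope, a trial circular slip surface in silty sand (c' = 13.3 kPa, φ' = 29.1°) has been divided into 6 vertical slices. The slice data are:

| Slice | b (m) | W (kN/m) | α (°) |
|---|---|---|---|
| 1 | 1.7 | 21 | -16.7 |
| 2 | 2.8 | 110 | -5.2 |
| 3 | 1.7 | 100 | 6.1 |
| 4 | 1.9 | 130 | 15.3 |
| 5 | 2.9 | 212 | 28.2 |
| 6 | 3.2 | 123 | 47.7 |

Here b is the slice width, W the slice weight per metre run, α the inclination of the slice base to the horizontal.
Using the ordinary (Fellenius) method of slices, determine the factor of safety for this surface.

Ordinary method of slices: FS = Σ[c'·Δl_i + (W_i cosα_i)·tanφ'] / Σ W_i sinα_i, with Δl_i = b_i / cosα_i.
Slice 1: Δl = 1.7/cos(-16.7°) = 1.775 m; N'_1 = 21·cos(-16.7°) = 20.1; c'Δl = 23.61; W sinα = -6.0
Slice 2: Δl = 2.8/cos(-5.2°) = 2.812 m; N'_2 = 110·cos(-5.2°) = 109.5; c'Δl = 37.39; W sinα = -10.0
Slice 3: Δl = 1.7/cos6.1° = 1.710 m; N'_3 = 100·cos6.1° = 99.4; c'Δl = 22.74; W sinα = 10.6
Slice 4: Δl = 1.9/cos15.3° = 1.970 m; N'_4 = 130·cos15.3° = 125.4; c'Δl = 26.20; W sinα = 34.3
Slice 5: Δl = 2.9/cos28.2° = 3.291 m; N'_5 = 212·cos28.2° = 186.8; c'Δl = 43.76; W sinα = 100.2
Slice 6: Δl = 3.2/cos47.7° = 4.755 m; N'_6 = 123·cos47.7° = 82.8; c'Δl = 63.24; W sinα = 91.0
Σc'Δl = 216.9 kN/m; ΣN' = 624.1 kN/m; ΣW sinα = 220.1 kN/m
Resisting = 216.9 + 624.1·tan29.1° = 216.9 + 347.4 = 564.3 kN/m
FS = 564.3 / 220.1 = 2.564

FS = 2.56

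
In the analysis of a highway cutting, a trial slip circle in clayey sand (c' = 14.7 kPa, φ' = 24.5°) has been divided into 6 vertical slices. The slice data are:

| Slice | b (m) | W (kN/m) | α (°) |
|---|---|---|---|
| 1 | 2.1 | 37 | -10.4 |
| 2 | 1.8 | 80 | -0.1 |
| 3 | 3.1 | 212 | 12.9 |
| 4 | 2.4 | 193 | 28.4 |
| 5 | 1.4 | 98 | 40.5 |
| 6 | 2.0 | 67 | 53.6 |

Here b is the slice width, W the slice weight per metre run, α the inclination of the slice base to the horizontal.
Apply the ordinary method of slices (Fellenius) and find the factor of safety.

FS = 1.99

Ordinary method of slices: FS = Σ[c'·Δl_i + (W_i cosα_i)·tanφ'] / Σ W_i sinα_i, with Δl_i = b_i / cosα_i.
Slice 1: Δl = 2.1/cos(-10.4°) = 2.135 m; N'_1 = 37·cos(-10.4°) = 36.4; c'Δl = 31.39; W sinα = -6.7
Slice 2: Δl = 1.8/cos(-0.1°) = 1.800 m; N'_2 = 80·cos(-0.1°) = 80.0; c'Δl = 26.46; W sinα = -0.1
Slice 3: Δl = 3.1/cos12.9° = 3.180 m; N'_3 = 212·cos12.9° = 206.6; c'Δl = 46.75; W sinα = 47.3
Slice 4: Δl = 2.4/cos28.4° = 2.728 m; N'_4 = 193·cos28.4° = 169.8; c'Δl = 40.11; W sinα = 91.8
Slice 5: Δl = 1.4/cos40.5° = 1.841 m; N'_5 = 98·cos40.5° = 74.5; c'Δl = 27.06; W sinα = 63.6
Slice 6: Δl = 2.0/cos53.6° = 3.370 m; N'_6 = 67·cos53.6° = 39.8; c'Δl = 49.54; W sinα = 53.9
Σc'Δl = 221.3 kN/m; ΣN' = 607.1 kN/m; ΣW sinα = 249.9 kN/m
Resisting = 221.3 + 607.1·tan24.5° = 221.3 + 276.7 = 498.0 kN/m
FS = 498.0 / 249.9 = 1.993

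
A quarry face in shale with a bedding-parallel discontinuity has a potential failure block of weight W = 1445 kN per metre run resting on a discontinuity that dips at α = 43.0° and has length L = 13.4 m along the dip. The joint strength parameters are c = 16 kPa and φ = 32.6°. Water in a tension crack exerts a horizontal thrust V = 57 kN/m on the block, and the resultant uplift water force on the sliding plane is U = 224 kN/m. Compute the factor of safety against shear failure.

FS = 0.70

Resolving the block weight along and normal to the plane and applying the Mohr–Coulomb strength on the joint:
N' = W cosα − U − V sinα = 1445·cos43.0° − 224 − 57·sin43.0° = 793.9 kN/m
Driving force T = W sinα + V cosα = 1445·sin43.0° + 57·cos43.0° = 1027.2 kN/m
Resisting force R = c·L + N'·tanφ = 16·13.4 + 793.9·tan32.6° = 214.4 + 507.7 = 722.1 kN/m
FS = R / T = 722.1 / 1027.2 = 0.703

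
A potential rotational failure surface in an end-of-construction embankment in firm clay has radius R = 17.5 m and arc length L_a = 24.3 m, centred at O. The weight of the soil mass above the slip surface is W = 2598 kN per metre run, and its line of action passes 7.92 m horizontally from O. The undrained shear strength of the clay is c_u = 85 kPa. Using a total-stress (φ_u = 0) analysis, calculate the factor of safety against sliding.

Taking moments about the centre O, the resisting moment is provided by the undrained shear strength acting along the arc:
M_R = c_u·L_a·R = 85·24.30·17.5 = 36146.2 kN·m/m
M_D = W·d = 2598·7.92 = 20576.2 kN·m/m
FS = M_R / M_D = 36146.2 / 20576.2 = 1.757

FS = 1.76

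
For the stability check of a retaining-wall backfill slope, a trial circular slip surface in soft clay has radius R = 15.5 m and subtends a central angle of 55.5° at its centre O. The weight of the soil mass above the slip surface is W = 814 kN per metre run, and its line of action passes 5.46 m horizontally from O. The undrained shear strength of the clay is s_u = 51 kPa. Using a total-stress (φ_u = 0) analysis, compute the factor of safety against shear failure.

Taking moments about the centre O, the resisting moment is provided by the undrained shear strength acting along the arc:
Arc length L_a = R·θ = 15.5·(55.5°·π/180) = 15.5·0.9687 = 15.01 m
M_R = s_u·L_a·R = 51·15.01·15.5 = 11868.7 kN·m/m
M_D = W·d = 814·5.46 = 4444.4 kN·m/m
FS = M_R / M_D = 11868.7 / 4444.4 = 2.670

FS = 2.67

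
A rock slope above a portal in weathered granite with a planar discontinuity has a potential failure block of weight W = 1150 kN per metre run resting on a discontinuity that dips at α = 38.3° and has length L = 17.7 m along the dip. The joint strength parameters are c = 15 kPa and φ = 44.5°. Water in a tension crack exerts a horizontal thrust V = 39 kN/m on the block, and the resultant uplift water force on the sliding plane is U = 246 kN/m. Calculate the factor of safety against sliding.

Resolving the block weight along and normal to the plane and applying the Mohr–Coulomb strength on the joint:
N' = W cosα − U − V sinα = 1150·cos38.3° − 246 − 39·sin38.3° = 632.3 kN/m
Driving force T = W sinα + V cosα = 1150·sin38.3° + 39·cos38.3° = 743.4 kN/m
Resisting force R = c·L + N'·tanφ = 15·17.7 + 632.3·tan44.5° = 265.5 + 621.4 = 886.9 kN/m
FS = R / T = 886.9 / 743.4 = 1.193

FS = 1.19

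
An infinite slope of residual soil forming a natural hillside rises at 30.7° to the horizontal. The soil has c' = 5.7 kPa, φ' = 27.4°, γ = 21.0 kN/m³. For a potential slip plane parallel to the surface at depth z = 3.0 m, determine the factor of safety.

For an infinite slope with a slip plane parallel to the surface (no pore pressure): FS = [c' + γz cos²β tanφ'] / [γz sinβ cosβ].
γz = 21.0·3.0 = 63.00 kN/m²
Numerator = 5.7 + 63.00·cos²30.7°·tan27.4° = 5.7 + 63.00·0.7393·0.5184 = 29.844 kPa
Denominator = 63.00·sin30.7°·cos30.7° = 63.00·0.5105·0.8599 = 27.656 kPa
FS = 29.844 / 27.656 = 1.079

FS = 1.08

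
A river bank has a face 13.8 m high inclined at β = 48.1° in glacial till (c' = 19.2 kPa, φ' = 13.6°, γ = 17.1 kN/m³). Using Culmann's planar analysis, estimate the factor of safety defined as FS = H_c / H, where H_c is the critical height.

FS = 1.34

H_c = (4c'/γ) · sinβ cosφ' / [1 − cos(β − φ')]
    = (4·19.2/17.1) · sin48.1°·cos13.6° / [1 − cos34.5°]
    = 4.491 · 0.7234 / 0.1759 = 18.47 m
FS = H_c / H = 18.47 / 13.8 = 1.339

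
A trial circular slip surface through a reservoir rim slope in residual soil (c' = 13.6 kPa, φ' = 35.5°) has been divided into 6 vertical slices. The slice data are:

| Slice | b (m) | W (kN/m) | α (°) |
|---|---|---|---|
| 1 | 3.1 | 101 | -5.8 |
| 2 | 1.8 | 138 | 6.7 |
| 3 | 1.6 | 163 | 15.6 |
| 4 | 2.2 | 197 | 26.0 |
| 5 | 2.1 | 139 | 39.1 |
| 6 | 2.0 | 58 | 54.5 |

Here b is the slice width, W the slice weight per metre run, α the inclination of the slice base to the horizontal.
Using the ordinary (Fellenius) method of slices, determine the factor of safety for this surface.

FS = 2.64

Ordinary method of slices: FS = Σ[c'·Δl_i + (W_i cosα_i)·tanφ'] / Σ W_i sinα_i, with Δl_i = b_i / cosα_i.
Slice 1: Δl = 3.1/cos(-5.8°) = 3.116 m; N'_1 = 101·cos(-5.8°) = 100.5; c'Δl = 42.38; W sinα = -10.2
Slice 2: Δl = 1.8/cos6.7° = 1.812 m; N'_2 = 138·cos6.7° = 137.1; c'Δl = 24.65; W sinα = 16.1
Slice 3: Δl = 1.6/cos15.6° = 1.661 m; N'_3 = 163·cos15.6° = 157.0; c'Δl = 22.59; W sinα = 43.8
Slice 4: Δl = 2.2/cos26.0° = 2.448 m; N'_4 = 197·cos26.0° = 177.1; c'Δl = 33.29; W sinα = 86.4
Slice 5: Δl = 2.1/cos39.1° = 2.706 m; N'_5 = 139·cos39.1° = 107.9; c'Δl = 36.80; W sinα = 87.7
Slice 6: Δl = 2.0/cos54.5° = 3.444 m; N'_6 = 58·cos54.5° = 33.7; c'Δl = 46.84; W sinα = 47.2
Σc'Δl = 206.5 kN/m; ΣN' = 713.1 kN/m; ΣW sinα = 271.0 kN/m
Resisting = 206.5 + 713.1·tan35.5° = 206.5 + 508.7 = 715.2 kN/m
FS = 715.2 / 271.0 = 2.640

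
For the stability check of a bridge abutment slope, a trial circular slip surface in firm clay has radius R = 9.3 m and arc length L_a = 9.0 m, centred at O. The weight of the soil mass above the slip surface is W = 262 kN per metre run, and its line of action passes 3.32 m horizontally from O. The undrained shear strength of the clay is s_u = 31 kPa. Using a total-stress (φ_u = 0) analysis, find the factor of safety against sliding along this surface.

Taking moments about the centre O, the resisting moment is provided by the undrained shear strength acting along the arc:
M_R = s_u·L_a·R = 31·9.00·9.3 = 2594.7 kN·m/m
M_D = W·d = 262·3.32 = 869.8 kN·m/m
FS = M_R / M_D = 2594.7 / 869.8 = 2.983

FS = 2.98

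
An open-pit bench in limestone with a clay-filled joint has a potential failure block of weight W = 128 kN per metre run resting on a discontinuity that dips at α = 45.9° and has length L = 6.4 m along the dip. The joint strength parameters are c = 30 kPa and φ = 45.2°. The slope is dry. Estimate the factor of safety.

FS = 3.06

Resolving the block weight along and normal to the plane and applying the Mohr–Coulomb strength on the joint:
N' = W cosα = 128·cos45.9° = 89.1 kN/m
Driving force T = W sinα = 128·sin45.9° = 91.9 kN/m
Resisting force R = c·L + N'·tanφ = 30·6.4 + 89.1·tan45.2° = 192.0 + 89.7 = 281.7 kN/m
FS = R / T = 281.7 / 91.9 = 3.065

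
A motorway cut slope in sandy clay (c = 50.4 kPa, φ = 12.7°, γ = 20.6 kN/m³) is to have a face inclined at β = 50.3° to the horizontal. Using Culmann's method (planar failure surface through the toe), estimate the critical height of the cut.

H_c = 35.36 m

Culmann's analysis gives the critical failure plane at α_cr = (β + φ)/2 = (50.3 + 12.7)/2 = 31.5°, and the critical height
H_c = (4c/γ) · sinβ cosφ / [1 − cos(β − φ)]
    = (4·50.4/20.6) · sin50.3°·cos12.7° / [1 − cos(37.6°)]
    = 9.786 · 0.7694·0.9755 / [1 − 0.7923]
    = 9.786 · 0.7506 / 0.2077
    = 35.36 m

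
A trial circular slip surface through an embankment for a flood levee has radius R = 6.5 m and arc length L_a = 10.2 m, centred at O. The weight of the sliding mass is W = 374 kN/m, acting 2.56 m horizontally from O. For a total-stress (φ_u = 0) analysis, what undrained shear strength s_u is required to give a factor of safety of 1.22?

FS = s_u·L_a·R / (W·d), so s_u = FS·W·d / (L_a·R).
s_u = 1.22·374·2.56 / (10.20·6.5) = 1168.1 / 66.30 = 17.62 kPa

s_u = 17.6 kPa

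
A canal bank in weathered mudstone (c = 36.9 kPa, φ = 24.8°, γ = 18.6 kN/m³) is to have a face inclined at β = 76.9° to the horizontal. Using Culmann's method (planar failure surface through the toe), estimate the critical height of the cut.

H_c = 18.19 m

Culmann's analysis gives the critical failure plane at α_cr = (β + φ)/2 = (76.9 + 24.8)/2 = 50.9°, and the critical height
H_c = (4c/γ) · sinβ cosφ / [1 − cos(β − φ)]
    = (4·36.9/18.6) · sin76.9°·cos24.8° / [1 − cos(52.1°)]
    = 7.935 · 0.9740·0.9078 / [1 − 0.6143]
    = 7.935 · 0.8842 / 0.3857
    = 18.19 m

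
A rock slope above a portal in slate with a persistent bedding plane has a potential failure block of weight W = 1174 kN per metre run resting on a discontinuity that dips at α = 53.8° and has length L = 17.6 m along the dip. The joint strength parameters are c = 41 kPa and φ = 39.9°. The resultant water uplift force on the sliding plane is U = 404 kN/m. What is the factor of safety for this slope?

FS = 1.02

Resolving the block weight along and normal to the plane and applying the Mohr–Coulomb strength on the joint:
N' = W cosα − U = 1174·cos53.8° − 404 = 289.4 kN/m
Driving force T = W sinα = 1174·sin53.8° = 947.4 kN/m
Resisting force R = c·L + N'·tanφ = 41·17.6 + 289.4·tan39.9° = 721.6 + 242.0 = 963.6 kN/m
FS = R / T = 963.6 / 947.4 = 1.017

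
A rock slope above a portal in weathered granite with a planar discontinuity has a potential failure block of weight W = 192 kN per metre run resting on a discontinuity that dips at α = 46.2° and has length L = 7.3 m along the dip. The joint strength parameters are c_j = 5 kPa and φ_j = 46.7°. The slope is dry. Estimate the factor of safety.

Resolving the block weight along and normal to the plane and applying the Mohr–Coulomb strength on the joint:
N' = W cosα = 192·cos46.2° = 132.9 kN/m
Driving force T = W sinα = 192·sin46.2° = 138.6 kN/m
Resisting force R = c_j·L + N'·tanφ_j = 5·7.3 + 132.9·tan46.7° = 36.5 + 141.0 = 177.5 kN/m
FS = R / T = 177.5 / 138.6 = 1.281

FS = 1.28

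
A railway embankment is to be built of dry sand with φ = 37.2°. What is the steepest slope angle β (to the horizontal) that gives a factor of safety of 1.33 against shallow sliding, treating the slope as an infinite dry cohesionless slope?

β = 29.7°

For an infinite dry cohesionless slope FS = tanφ/tanβ, so tanβ = tanφ / FS.
tanβ = tan37.2° / 1.33 = 0.7590 / 1.33 = 0.5707
β = arctan(0.5707) = 29.71°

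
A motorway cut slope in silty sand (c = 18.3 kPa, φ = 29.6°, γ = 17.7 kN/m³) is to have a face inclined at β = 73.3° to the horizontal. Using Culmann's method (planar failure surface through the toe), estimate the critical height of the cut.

H_c = 12.43 m

Culmann's analysis gives the critical failure plane at α_cr = (β + φ)/2 = (73.3 + 29.6)/2 = 51.5°, and the critical height
H_c = (4c/γ) · sinβ cosφ / [1 − cos(β − φ)]
    = (4·18.3/17.7) · sin73.3°·cos29.6° / [1 − cos(43.7°)]
    = 4.136 · 0.9578·0.8695 / [1 − 0.7230]
    = 4.136 · 0.8328 / 0.2770
    = 12.43 m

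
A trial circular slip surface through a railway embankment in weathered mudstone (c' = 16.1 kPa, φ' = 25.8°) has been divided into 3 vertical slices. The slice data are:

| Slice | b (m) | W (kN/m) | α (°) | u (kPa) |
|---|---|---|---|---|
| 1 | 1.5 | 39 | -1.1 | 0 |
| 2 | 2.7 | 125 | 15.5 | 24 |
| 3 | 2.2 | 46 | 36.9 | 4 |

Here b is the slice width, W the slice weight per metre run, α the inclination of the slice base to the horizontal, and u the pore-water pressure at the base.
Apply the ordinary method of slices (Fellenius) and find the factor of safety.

Ordinary method of slices: FS = Σ[c'·Δl_i + (W_i cosα_i − u_i·Δl_i)·tanφ'] / Σ W_i sinα_i, with Δl_i = b_i / cosα_i.
Slice 1: Δl = 1.5/cos(-1.1°) = 1.500 m; N'_1 = 39·cos(-1.1°) − 0·1.500 = 39.0; c'Δl = 24.15; W sinα = -0.7
Slice 2: Δl = 2.7/cos15.5° = 2.802 m; N'_2 = 125·cos15.5° − 24·2.802 = 53.2; c'Δl = 45.11; W sinα = 33.4
Slice 3: Δl = 2.2/cos36.9° = 2.751 m; N'_3 = 46·cos36.9° − 4·2.751 = 25.8; c'Δl = 44.29; W sinα = 27.6
Σc'Δl = 113.6 kN/m; ΣN' = 118.0 kN/m; ΣW sinα = 60.3 kN/m
Resisting = 113.6 + 118.0·tan25.8° = 113.6 + 57.0 = 170.6 kN/m
FS = 170.6 / 60.3 = 2.830

FS = 2.83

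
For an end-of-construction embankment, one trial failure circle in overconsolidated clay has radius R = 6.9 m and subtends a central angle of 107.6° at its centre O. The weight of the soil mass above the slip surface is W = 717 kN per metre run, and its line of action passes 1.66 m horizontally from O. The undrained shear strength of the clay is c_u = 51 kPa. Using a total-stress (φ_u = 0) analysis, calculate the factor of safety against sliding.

FS = 3.83

Taking moments about the centre O, the resisting moment is provided by the undrained shear strength acting along the arc:
Arc length L_a = R·θ = 6.9·(107.6°·π/180) = 6.9·1.8780 = 12.96 m
M_R = c_u·L_a·R = 51·12.96·6.9 = 4559.9 kN·m/m
M_D = W·d = 717·1.66 = 1190.2 kN·m/m
FS = M_R / M_D = 4559.9 / 1190.2 = 3.831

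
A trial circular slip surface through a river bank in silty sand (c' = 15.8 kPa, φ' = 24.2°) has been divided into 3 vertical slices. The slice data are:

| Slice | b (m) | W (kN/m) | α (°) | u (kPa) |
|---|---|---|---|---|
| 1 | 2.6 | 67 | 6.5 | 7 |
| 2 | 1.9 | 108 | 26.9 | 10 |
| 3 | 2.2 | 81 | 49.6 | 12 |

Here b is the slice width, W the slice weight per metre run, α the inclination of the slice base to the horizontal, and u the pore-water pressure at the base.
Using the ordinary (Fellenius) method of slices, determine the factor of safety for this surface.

Ordinary method of slices: FS = Σ[c'·Δl_i + (W_i cosα_i − u_i·Δl_i)·tanφ'] / Σ W_i sinα_i, with Δl_i = b_i / cosα_i.
Slice 1: Δl = 2.6/cos6.5° = 2.617 m; N'_1 = 67·cos6.5° − 7·2.617 = 48.3; c'Δl = 41.35; W sinα = 7.6
Slice 2: Δl = 1.9/cos26.9° = 2.131 m; N'_2 = 108·cos26.9° − 10·2.131 = 75.0; c'Δl = 33.66; W sinα = 48.9
Slice 3: Δl = 2.2/cos49.6° = 3.394 m; N'_3 = 81·cos49.6° − 12·3.394 = 11.8; c'Δl = 53.63; W sinα = 61.7
Σc'Δl = 128.6 kN/m; ΣN' = 135.0 kN/m; ΣW sinα = 118.1 kN/m
Resisting = 128.6 + 135.0·tan24.2° = 128.6 + 60.7 = 189.3 kN/m
FS = 189.3 / 118.1 = 1.603

FS = 1.60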